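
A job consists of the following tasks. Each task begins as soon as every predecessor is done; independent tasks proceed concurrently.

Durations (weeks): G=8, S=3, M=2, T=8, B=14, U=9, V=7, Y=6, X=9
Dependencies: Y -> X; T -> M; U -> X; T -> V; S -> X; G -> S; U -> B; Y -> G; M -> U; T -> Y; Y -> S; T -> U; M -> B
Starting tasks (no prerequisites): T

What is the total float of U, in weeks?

1

The longest chain is T→Y→G→S→X = 8+6+8+3+9 = 34; overall finish 34 weeks.
U finishes as early as 19 and must finish by 20.
Float = 34 − 33 = 1.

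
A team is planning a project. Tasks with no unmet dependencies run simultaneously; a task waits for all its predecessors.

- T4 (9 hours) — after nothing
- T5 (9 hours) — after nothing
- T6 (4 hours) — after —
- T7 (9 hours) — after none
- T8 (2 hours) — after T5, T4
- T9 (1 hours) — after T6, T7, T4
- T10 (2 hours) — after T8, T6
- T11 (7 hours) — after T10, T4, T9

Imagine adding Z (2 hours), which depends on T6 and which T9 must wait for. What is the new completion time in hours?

20

Originally the project takes 20 hours.
With Z inserted, T9 now waits for max(T6, T7, T4, Z).
New critical path: T4→T8→T10→T11 = 9+2+2+7 = 20 ⇒ 20 hours.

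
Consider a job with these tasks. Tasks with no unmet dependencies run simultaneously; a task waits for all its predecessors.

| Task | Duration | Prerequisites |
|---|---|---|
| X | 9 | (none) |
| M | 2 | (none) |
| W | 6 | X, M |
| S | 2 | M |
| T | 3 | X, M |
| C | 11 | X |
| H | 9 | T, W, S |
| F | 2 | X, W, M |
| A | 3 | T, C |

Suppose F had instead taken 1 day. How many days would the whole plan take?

Actual critical path: X→W→H = 9+6+9 = 24 ⇒ 24 days.
The longest path through F is only 17 days, so F has float 7.
The critical path is still X→W→H; finish is now 24 days.

24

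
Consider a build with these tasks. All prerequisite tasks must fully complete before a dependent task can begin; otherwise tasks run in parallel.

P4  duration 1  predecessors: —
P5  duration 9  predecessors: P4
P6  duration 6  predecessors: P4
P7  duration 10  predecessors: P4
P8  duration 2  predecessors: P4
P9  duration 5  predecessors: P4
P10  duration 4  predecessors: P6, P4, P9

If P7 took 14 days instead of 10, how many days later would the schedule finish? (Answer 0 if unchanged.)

4

The binding path is P4→P7 = 1+10 = 11; finish at 11 days.
P7 is on the critical path; changing it to 14 makes that path 15 days.
That remains the longest chain; total 15 days.
Change in finish: 15 − 11 = +4 days.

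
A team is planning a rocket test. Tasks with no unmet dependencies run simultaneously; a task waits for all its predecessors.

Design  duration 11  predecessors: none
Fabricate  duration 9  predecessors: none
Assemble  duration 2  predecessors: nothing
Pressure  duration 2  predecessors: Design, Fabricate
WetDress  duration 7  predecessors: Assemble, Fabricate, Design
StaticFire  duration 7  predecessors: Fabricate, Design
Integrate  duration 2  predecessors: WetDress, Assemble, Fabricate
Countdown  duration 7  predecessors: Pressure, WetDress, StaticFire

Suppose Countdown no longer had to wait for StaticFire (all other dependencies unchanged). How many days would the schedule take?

Before: longest chain Design→WetDress→Countdown = 11+7+7 = 25, finish 25.
Dropping StaticFire→Countdown doesn't change Countdown's earliest start (18); another predecessor still binds.
The longest chain is now Design→WetDress→Countdown = 11+7+7 = 25, so the schedule takes 25 days.

25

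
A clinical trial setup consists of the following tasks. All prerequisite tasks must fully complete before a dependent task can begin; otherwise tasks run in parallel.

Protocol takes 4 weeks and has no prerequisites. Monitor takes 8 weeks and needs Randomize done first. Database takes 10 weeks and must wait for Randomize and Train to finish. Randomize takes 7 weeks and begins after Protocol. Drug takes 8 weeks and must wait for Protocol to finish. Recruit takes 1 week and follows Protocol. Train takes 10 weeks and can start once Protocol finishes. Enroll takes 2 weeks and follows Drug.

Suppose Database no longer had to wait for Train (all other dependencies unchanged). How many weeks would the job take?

Before: longest chain Protocol→Train→Database = 4+10+10 = 24, finish 24.
Without Train→Database, Database's earliest start moves from 14 to 11.
After: Protocol→Randomize→Database = 4+7+10 = 21 → 21 weeks.

21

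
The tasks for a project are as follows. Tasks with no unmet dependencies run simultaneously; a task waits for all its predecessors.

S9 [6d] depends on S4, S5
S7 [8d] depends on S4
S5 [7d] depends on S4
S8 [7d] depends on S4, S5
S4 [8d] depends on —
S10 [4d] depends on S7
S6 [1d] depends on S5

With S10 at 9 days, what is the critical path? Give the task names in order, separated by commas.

The binding path is S4→S5→S8 = 8+7+7 = 22; finish at 22 days.
S10 has 2 days of float (longest path through it is 20).
New critical path: S4→S7→S10 = 8+8+9 = 25 ⇒ 25 days.

S4, S7, S10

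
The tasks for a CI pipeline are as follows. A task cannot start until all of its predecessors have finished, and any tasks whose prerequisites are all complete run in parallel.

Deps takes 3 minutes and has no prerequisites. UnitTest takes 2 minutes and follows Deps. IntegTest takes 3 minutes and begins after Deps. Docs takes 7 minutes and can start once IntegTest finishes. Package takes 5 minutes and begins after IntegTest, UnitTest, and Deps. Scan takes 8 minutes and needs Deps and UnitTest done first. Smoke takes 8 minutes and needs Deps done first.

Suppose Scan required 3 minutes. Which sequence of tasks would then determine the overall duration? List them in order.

As given, the longest chain is Deps→UnitTest→Scan = 3+2+8 = 13, so the finish is 13 minutes.
Since Scan is critical, the -5 change carries straight to that chain (now 8 minutes).
New critical path: Deps→IntegTest→Docs = 3+3+7 = 13 ⇒ 13 minutes.

Deps, IntegTest, Docs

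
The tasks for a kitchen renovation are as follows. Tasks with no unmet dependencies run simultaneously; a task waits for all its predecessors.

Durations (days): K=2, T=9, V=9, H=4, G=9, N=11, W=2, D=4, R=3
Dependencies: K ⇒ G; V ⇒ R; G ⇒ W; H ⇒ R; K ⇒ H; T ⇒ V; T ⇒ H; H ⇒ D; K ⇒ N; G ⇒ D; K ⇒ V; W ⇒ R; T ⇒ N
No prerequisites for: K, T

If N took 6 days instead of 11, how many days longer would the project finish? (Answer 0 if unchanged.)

Actual critical path: T→V→R = 9+9+3 = 21 ⇒ 21 days.
N is off the critical path — its longest chain is 20 days, giving 1 of slack.
That remains the longest chain; total 21 days.
Change in finish: 21 − 21 = +0 days.

0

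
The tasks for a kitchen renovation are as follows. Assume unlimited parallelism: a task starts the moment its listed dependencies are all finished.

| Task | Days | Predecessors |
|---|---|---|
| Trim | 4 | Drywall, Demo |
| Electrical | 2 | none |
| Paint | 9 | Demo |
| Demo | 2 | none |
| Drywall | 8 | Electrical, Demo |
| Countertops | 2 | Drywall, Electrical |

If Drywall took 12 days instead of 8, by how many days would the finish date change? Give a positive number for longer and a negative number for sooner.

Critical path before the change: Demo→Drywall→Trim = 2+8+4 = 14 giving 14 days.
Drywall lies on that path, so at 12 days the path becomes 18 days.
That remains the longest chain; total 18 days.
Change in finish: 18 − 14 = +4 days.

4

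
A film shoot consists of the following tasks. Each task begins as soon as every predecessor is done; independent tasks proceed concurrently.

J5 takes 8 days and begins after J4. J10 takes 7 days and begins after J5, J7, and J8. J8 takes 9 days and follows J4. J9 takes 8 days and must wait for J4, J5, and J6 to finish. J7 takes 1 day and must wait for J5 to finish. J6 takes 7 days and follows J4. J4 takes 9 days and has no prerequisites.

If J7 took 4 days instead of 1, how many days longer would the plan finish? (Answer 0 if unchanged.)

The binding path is J4→J5→J7→J10 = 9+8+1+7 = 25; finish at 25 days.
J7 is on the critical path; changing it to 4 makes that path 28 days.
The critical path is still J4→J5→J7→J10; finish is now 28 days.
Change in finish: 28 − 25 = +3 days.

3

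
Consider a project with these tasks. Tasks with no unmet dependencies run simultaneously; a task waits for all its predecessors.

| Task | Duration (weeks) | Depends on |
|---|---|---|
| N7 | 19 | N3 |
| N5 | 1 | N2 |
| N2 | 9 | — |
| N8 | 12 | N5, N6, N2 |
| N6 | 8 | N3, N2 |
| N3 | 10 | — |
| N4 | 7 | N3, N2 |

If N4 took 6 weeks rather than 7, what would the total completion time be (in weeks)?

Baseline: N3→N6→N8 = 10+8+12 = 30 → 30 weeks.
The longest path through N4 is only 17 weeks, so N4 has float 13.
That remains the longest chain; total 30 weeks.

30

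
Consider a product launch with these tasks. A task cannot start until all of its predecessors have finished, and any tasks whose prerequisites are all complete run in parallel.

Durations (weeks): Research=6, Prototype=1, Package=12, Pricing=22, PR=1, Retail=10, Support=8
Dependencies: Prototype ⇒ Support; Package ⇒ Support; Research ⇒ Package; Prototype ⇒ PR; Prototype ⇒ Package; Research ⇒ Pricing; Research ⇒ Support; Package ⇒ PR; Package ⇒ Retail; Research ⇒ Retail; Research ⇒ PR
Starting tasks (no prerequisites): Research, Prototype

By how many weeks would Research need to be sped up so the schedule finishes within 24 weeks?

4

Current finish: 28 weeks; target: 24.
Research is on every critical path, so each week cut from Research cuts the finish by one (this holds down to a finish of 23).
Need 28 − 24 = 4 weeks off Research → Research becomes 2 weeks, finish becomes 24.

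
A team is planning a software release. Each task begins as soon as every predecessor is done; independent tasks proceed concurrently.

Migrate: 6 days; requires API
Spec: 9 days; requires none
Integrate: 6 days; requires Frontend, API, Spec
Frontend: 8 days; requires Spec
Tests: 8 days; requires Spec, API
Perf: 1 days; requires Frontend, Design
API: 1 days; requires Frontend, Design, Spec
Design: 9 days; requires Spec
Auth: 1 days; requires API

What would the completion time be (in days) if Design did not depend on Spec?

26

Before: longest chain Spec→Design→API→Tests = 9+9+1+8 = 27, finish 27.
Without Spec→Design, Design's earliest start moves from 9 to 0.
The longest chain is now Spec→Frontend→API→Tests = 9+8+1+8 = 26, so the software release takes 26 days.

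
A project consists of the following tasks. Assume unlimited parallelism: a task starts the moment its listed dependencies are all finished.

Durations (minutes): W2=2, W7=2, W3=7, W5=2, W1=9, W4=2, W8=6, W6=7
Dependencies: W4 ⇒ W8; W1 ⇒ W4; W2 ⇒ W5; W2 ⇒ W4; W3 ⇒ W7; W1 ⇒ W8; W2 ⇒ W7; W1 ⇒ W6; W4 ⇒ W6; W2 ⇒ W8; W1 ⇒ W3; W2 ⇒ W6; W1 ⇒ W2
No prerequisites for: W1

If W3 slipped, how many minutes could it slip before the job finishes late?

2

W1→W2→W4→W6 = 9+2+2+7 = 20 sets the makespan at 20 minutes.
Longest path through W3: 18 minutes (earliest finish 16, latest finish 18).
Slack of W3 = 11 − 9 = 2 minutes.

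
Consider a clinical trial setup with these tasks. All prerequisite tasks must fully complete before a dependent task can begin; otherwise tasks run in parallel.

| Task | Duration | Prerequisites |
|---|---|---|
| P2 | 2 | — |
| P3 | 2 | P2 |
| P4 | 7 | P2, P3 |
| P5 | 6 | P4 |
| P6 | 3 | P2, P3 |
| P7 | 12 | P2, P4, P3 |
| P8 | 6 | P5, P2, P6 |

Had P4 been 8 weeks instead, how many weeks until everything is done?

Actual critical path: P2→P3→P4→P5→P8 = 2+2+7+6+6 = 23 ⇒ 23 weeks.
Since P4 is critical, the +1 change carries straight to that chain (now 24 weeks).
No other chain overtakes it, so the finish is 24 weeks.

24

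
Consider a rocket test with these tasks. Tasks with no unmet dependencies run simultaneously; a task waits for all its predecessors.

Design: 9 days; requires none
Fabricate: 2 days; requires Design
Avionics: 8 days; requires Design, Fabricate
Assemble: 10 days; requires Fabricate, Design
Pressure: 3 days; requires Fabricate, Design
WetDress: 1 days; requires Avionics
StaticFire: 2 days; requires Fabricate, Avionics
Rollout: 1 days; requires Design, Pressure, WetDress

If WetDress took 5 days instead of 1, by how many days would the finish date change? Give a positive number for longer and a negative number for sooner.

4

The binding path is Design→Fabricate→Avionics→WetDress→Rollout = 9+2+8+1+1 = 21; finish at 21 days.
WetDress lies on that path, so at 5 days the path becomes 25 days.
The critical path is still Design→Fabricate→Avionics→WetDress→Rollout; finish is now 25 days.
Change in finish: 25 − 21 = +4 days.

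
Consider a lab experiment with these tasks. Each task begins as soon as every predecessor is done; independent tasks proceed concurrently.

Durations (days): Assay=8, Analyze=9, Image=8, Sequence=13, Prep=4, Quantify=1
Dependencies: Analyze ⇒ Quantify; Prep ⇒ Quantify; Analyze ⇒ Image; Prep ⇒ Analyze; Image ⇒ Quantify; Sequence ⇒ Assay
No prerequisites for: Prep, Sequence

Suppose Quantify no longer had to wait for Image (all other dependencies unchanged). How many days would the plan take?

Original critical path: Prep→Analyze→Image→Quantify = 4+9+8+1 = 22 ⇒ 22 days.
Without Image→Quantify, Quantify's earliest start moves from 21 to 13.
After: Prep→Analyze→Image = 4+9+8 = 21 → 21 days.

21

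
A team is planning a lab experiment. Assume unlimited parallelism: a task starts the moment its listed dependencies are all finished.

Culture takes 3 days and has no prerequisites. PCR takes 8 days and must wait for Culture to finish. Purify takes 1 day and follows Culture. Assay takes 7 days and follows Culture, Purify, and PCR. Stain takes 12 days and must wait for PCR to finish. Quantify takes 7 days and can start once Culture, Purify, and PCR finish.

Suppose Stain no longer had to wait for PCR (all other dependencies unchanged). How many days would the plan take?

18

Before: longest chain Culture→PCR→Stain = 3+8+12 = 23, finish 23.
Without PCR→Stain, Stain's earliest start moves from 11 to 0.
After: Culture→PCR→Assay = 3+8+7 = 18 → 18 days.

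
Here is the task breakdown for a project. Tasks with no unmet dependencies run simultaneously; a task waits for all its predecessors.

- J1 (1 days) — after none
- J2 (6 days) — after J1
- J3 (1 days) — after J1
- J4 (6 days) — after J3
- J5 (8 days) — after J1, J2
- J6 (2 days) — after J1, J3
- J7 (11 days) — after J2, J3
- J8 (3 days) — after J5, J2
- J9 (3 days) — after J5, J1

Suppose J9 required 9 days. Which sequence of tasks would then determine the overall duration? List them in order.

As given, the longest chain is J1→J2→J5→J9 = 1+6+8+3 = 18, so the finish is 18 days.
J9 is on the critical path; changing it to 9 makes that path 24 days.
No other chain overtakes it, so the finish is 24 days.

J1, J2, J5, J9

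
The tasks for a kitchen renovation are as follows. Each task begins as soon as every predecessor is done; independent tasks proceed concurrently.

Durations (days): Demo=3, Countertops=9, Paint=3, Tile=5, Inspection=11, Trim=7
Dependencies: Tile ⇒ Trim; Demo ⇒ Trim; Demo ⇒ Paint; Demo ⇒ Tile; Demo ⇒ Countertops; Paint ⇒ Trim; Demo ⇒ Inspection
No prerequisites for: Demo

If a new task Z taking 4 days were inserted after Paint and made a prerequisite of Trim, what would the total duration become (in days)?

17

Originally the project takes 15 days.
With Z inserted, Trim now waits for max(Demo, Tile, Paint, Z).
New critical path: Demo→Paint→Z→Trim = 3+3+4+7 = 17 ⇒ 17 days.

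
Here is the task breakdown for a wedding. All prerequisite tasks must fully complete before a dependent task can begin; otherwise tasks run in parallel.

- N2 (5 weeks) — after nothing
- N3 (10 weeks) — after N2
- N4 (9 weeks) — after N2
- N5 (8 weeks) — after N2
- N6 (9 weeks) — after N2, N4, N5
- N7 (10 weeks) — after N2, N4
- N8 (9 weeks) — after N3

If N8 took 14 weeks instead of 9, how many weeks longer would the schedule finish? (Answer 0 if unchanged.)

As given, the longest chain is N2→N3→N8 = 5+10+9 = 24, so the finish is 24 weeks.
Since N8 is critical, the +5 change carries straight to that chain (now 29 weeks).
That remains the longest chain; total 29 weeks.
Change in finish: 29 − 24 = +5 weeks.

5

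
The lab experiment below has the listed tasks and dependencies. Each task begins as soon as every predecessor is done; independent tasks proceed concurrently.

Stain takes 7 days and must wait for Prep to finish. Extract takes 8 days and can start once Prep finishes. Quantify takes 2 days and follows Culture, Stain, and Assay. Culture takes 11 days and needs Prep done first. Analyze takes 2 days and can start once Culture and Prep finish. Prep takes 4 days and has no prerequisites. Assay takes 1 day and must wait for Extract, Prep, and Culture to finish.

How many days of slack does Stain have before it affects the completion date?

5

The longest chain is Prep→Culture→Assay→Quantify = 4+11+1+2 = 18; overall finish 18 days.
Stain finishes as early as 11 and must finish by 16.
Float = 18 − 13 = 5.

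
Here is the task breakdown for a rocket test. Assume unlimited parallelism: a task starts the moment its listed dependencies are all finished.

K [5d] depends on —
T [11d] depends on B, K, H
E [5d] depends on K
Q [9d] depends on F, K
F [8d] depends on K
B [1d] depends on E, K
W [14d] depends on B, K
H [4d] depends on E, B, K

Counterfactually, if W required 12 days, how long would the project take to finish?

As given, the longest chain is K→E→B→H→T = 5+5+1+4+11 = 26, so the finish is 26 days.
W is off the critical path — its longest chain is 25 days, giving 1 of slack.
The critical path is still K→E→B→H→T; finish is now 26 days.

26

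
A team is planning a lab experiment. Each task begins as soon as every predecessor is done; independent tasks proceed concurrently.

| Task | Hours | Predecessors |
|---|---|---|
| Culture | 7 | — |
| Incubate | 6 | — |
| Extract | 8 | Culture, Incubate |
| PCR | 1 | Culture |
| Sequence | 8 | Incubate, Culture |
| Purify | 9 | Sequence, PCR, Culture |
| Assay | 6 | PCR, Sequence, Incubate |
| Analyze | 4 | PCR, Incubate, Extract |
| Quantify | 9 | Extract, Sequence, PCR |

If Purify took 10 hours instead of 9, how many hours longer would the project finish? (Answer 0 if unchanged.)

As given, the longest chain is Culture→Sequence→Purify = 7+8+9 = 24, so the finish is 24 hours.
Since Purify is critical, the +1 change carries straight to that chain (now 25 hours).
No other chain overtakes it, so the finish is 25 hours.
Change in finish: 25 − 24 = +1 hours.

1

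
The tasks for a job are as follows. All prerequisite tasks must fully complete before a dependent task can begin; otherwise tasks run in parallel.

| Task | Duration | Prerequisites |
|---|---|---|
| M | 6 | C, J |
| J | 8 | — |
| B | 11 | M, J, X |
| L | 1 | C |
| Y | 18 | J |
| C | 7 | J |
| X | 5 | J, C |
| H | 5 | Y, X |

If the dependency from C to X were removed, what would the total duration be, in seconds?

32

Before: longest chain J→C→M→B = 8+7+6+11 = 32, finish 32.
Without C→X, X's earliest start moves from 15 to 8.
The longest chain is now J→C→M→B = 8+7+6+11 = 32, so the plan takes 32 seconds.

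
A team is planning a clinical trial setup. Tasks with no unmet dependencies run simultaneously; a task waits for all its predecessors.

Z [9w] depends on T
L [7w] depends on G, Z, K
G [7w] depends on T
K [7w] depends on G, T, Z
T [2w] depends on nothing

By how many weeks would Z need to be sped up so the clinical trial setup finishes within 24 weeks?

Current finish: 25 weeks; target: 24.
Z is on every critical path, so each week cut from Z cuts the finish by one (this holds down to a finish of 23).
Need 25 − 24 = 1 week off Z → Z becomes 8 weeks, finish becomes 24.

1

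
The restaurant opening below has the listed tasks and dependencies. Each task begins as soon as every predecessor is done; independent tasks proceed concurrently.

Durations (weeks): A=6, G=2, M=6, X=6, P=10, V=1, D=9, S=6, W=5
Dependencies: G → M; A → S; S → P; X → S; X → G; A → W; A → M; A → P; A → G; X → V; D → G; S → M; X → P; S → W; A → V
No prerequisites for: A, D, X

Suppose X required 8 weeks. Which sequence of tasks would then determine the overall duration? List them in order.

Critical path before the change: X→S→P = 6+6+10 = 22 giving 22 weeks.
X lies on that path, so at 8 weeks the path becomes 24 weeks.
No other chain overtakes it, so the finish is 24 weeks.

X, S, P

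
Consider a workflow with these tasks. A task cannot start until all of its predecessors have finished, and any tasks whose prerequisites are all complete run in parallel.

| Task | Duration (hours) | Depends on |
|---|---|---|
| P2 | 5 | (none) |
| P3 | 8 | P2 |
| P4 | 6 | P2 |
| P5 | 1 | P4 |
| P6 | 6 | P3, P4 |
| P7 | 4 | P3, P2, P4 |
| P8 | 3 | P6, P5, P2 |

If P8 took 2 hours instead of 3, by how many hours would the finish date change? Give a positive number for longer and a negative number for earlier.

The binding path is P2→P3→P6→P8 = 5+8+6+3 = 22; finish at 22 hours.
P8 lies on that path, so at 2 hours the path becomes 21 hours.
No other chain overtakes it, so the finish is 21 hours.
Change in finish: 21 − 22 = -1 hours.

-1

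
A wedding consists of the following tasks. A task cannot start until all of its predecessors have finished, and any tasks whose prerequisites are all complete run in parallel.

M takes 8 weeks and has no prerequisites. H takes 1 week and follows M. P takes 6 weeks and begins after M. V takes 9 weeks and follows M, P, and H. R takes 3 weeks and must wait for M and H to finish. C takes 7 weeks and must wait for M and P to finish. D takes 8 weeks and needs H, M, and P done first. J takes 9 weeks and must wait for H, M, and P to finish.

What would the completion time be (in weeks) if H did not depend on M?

Original critical path: M→P→V = 8+6+9 = 23 ⇒ 23 weeks.
Without M→H, H's earliest start moves from 8 to 0.
The longest chain is now M→P→V = 8+6+9 = 23, so the plan takes 23 weeks.

23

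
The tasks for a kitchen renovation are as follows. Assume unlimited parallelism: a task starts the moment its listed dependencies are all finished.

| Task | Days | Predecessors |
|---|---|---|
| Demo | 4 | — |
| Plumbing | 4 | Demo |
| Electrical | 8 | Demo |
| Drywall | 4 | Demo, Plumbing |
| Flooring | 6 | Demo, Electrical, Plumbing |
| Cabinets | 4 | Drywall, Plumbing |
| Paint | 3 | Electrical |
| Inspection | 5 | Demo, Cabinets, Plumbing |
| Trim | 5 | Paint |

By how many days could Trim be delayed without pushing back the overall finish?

The longest chain is Demo→Plumbing→Drywall→Cabinets→Inspection = 4+4+4+4+5 = 21; overall finish 21 days.
Longest path through Trim: 20 days (earliest finish 20, latest finish 21).
Slack of Trim = 16 − 15 = 1 day.

1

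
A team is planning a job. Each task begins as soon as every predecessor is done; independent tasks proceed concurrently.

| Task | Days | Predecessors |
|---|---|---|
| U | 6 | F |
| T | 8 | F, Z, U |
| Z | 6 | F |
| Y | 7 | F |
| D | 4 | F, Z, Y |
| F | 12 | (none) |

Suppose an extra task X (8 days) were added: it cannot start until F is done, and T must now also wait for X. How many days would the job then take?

28

Originally the job takes 26 days.
With X inserted, T now waits for max(F, Z, U, X).
New critical path: F→X→T = 12+8+8 = 28 ⇒ 28 days.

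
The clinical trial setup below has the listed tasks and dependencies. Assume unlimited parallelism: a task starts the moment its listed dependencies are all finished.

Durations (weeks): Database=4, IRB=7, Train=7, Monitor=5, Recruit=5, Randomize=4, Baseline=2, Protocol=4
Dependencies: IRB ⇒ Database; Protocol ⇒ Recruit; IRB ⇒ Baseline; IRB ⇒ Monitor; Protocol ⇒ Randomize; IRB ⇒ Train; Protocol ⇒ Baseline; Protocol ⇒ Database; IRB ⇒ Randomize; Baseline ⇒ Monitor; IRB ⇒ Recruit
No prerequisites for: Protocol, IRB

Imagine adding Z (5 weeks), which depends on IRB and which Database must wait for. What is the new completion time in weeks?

Originally the job takes 14 weeks.
With Z inserted, Database now waits for max(IRB, Protocol, Z).
New critical path: IRB→Z→Database = 7+5+4 = 16 ⇒ 16 weeks.

16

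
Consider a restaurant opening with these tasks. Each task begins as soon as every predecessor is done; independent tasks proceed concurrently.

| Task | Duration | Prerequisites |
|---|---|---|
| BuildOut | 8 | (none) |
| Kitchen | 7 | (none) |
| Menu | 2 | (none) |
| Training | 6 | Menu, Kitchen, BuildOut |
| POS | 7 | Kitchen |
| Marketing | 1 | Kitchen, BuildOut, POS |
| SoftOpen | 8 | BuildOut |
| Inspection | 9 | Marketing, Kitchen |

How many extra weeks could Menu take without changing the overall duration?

16

The longest chain is Kitchen→POS→Marketing→Inspection = 7+7+1+9 = 24; overall finish 24 weeks.
The longest chain containing Menu totals 8 weeks.
Slack of Menu = 16 − 0 = 16 weeks.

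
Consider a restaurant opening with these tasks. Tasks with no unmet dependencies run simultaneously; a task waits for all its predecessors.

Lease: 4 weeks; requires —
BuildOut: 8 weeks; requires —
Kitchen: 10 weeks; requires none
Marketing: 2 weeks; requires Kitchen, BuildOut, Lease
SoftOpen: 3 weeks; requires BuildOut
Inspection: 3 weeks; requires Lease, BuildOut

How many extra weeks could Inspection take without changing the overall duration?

1

The longest chain is Kitchen→Marketing = 10+2 = 12; overall finish 12 weeks.
Longest path through Inspection: 11 weeks (earliest finish 11, latest finish 12).
Slack of Inspection = 9 − 8 = 1 week.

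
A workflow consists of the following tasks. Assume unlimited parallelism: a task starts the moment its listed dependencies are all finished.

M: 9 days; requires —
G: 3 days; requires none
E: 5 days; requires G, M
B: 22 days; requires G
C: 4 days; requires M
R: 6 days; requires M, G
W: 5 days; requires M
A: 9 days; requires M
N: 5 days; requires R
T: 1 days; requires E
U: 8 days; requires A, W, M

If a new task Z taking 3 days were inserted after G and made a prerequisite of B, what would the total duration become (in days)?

28

Originally the plan takes 26 days.
With Z inserted, B now waits for max(G, Z).
New critical path: G→Z→B = 3+3+22 = 28 ⇒ 28 days.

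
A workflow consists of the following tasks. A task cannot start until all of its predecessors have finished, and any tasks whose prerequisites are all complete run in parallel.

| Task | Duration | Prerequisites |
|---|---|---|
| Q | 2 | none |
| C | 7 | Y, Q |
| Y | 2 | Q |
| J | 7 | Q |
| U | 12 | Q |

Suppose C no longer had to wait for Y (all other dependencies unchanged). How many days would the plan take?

Original critical path: Q→U = 2+12 = 14 ⇒ 14 days.
Without Y→C, C's earliest start moves from 4 to 2.
The longest chain is now Q→U = 2+12 = 14, so the plan takes 14 days.

14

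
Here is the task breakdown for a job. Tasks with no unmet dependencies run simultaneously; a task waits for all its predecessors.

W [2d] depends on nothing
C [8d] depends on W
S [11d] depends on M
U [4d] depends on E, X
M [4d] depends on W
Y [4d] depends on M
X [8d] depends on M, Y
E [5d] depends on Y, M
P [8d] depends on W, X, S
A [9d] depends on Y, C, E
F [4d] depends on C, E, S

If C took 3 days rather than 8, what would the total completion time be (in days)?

26

Critical path before the change: W→M→Y→X→P = 2+4+4+8+8 = 26 giving 26 days.
C has 7 days of float (longest path through it is 19).
That remains the longest chain; total 26 days.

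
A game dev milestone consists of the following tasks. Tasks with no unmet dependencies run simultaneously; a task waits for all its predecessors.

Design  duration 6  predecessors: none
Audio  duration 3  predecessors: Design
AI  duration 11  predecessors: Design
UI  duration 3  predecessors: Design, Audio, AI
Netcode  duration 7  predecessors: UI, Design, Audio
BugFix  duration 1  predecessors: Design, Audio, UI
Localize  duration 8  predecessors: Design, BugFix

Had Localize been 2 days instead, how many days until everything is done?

Critical path before the change: Design→AI→UI→BugFix→Localize = 6+11+3+1+8 = 29 giving 29 days.
Localize lies on that path, so at 2 days the path becomes 23 days.
New critical path: Design→AI→UI→Netcode = 6+11+3+7 = 27 ⇒ 27 days.

27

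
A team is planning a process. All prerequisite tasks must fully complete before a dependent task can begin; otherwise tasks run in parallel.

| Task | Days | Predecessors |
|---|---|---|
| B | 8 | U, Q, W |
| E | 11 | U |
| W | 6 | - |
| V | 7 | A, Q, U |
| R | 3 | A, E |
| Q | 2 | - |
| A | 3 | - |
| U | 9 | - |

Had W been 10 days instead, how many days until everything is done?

Critical path before the change: U→E→R = 9+11+3 = 23 giving 23 days.
W is off the critical path — its longest chain is 14 days, giving 9 of slack.
The critical path is still U→E→R; finish is now 23 days.

23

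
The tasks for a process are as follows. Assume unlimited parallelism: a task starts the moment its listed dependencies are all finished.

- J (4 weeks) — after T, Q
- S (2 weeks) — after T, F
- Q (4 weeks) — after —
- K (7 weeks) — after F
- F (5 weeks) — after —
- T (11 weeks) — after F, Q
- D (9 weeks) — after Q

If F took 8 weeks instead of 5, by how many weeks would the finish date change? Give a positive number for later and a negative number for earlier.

As given, the longest chain is F→T→J = 5+11+4 = 20, so the finish is 20 weeks.
F is on the critical path; changing it to 8 makes that path 23 weeks.
The critical path is still F→T→J; finish is now 23 weeks.
Change in finish: 23 − 20 = +3 weeks.

3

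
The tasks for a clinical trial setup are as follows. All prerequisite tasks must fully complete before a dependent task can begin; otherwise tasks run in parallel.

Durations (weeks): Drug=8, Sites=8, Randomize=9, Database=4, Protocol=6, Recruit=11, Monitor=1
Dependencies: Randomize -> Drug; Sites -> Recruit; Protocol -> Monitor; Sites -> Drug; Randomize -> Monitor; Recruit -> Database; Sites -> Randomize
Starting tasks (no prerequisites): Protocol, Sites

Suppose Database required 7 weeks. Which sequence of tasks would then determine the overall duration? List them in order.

Sites, Recruit, Database

The binding path is Sites→Randomize→Drug = 8+9+8 = 25; finish at 25 weeks.
Database has 2 weeks of float (longest path through it is 23).
Now Sites→Recruit→Database = 8+11+7 = 26 is longest, so the finish becomes 26 weeks.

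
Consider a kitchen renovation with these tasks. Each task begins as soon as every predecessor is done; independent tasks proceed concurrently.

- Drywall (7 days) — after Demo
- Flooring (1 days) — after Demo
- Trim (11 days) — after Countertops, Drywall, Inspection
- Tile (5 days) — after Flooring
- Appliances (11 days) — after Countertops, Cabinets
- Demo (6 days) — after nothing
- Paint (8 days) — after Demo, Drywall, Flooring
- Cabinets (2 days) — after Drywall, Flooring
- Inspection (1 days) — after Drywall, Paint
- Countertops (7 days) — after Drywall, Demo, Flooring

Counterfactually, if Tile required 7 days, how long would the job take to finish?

The binding path is Demo→Drywall→Paint→Inspection→Trim = 6+7+8+1+11 = 33; finish at 33 days.
The longest path through Tile is only 12 days, so Tile has float 21.
The critical path is still Demo→Drywall→Paint→Inspection→Trim; finish is now 33 days.

33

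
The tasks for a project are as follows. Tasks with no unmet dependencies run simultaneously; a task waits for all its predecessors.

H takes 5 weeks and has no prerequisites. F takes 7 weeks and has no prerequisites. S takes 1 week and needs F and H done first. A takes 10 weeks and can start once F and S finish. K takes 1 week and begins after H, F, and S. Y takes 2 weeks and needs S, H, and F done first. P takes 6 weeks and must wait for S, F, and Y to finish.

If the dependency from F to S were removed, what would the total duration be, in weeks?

Before: longest chain F→S→A = 7+1+10 = 18, finish 18.
Without F→S, S's earliest start moves from 7 to 5.
After: F→A = 7+10 = 17 → 17 weeks.

17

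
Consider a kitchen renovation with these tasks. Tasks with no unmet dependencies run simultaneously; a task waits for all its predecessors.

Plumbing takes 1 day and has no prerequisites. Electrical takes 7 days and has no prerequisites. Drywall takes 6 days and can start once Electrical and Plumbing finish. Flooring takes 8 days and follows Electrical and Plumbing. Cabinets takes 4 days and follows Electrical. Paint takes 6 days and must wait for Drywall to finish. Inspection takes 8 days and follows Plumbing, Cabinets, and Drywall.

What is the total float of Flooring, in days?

6

Critical path: Electrical→Drywall→Inspection = 7+6+8 = 21, so the finish is 21 days.
The longest chain containing Flooring totals 15 days.
Slack of Flooring = 13 − 7 = 6 days.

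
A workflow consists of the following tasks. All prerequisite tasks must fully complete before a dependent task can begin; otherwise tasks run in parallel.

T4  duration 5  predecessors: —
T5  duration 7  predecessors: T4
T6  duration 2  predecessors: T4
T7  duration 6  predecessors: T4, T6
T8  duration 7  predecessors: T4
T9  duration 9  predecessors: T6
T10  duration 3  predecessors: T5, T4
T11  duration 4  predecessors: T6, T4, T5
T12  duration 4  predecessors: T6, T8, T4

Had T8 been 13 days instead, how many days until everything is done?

22

As given, the longest chain is T4→T8→T12 = 5+7+4 = 16, so the finish is 16 days.
Since T8 is critical, the +6 change carries straight to that chain (now 22 days).
No other chain overtakes it, so the finish is 22 days.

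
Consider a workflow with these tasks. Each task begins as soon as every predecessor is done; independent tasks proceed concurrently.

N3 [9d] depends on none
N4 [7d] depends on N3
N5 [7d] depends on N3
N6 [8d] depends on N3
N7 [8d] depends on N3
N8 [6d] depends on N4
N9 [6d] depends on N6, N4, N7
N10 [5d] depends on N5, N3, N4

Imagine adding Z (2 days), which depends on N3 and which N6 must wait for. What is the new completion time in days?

Originally the project takes 23 days.
With Z inserted, N6 now waits for max(N3, Z).
New critical path: N3→Z→N6→N9 = 9+2+8+6 = 25 ⇒ 25 days.

25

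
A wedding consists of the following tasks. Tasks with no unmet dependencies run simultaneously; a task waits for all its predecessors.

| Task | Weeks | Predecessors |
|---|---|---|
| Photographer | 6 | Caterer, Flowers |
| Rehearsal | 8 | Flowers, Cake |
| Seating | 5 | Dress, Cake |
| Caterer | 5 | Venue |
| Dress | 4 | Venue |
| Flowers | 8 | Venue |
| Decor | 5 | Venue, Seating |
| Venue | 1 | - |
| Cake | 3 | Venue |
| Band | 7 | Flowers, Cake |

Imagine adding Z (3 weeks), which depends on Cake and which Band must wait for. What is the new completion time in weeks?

Originally the wedding takes 17 weeks.
With Z inserted, Band now waits for max(Flowers, Cake, Z).
New critical path: Venue→Flowers→Rehearsal = 1+8+8 = 17 ⇒ 17 weeks.

17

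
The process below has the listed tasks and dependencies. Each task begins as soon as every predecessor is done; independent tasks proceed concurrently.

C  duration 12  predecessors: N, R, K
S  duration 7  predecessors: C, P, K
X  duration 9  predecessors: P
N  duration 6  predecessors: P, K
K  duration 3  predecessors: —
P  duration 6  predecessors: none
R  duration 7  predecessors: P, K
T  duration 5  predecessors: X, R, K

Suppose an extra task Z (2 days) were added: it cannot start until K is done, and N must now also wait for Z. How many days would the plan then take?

Originally the plan takes 32 days.
With Z inserted, N now waits for max(P, K, Z).
New critical path: P→R→C→S = 6+7+12+7 = 32 ⇒ 32 days.

32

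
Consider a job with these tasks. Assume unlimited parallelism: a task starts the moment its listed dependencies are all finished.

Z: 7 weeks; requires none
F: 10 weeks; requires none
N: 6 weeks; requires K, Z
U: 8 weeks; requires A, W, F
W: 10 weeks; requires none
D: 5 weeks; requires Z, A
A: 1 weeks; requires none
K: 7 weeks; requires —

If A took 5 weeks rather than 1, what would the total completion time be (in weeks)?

Critical path before the change: F→U = 10+8 = 18 giving 18 weeks.
A is off the critical path — its longest chain is 9 weeks, giving 9 of slack.
No other chain overtakes it, so the finish is 18 weeks.

18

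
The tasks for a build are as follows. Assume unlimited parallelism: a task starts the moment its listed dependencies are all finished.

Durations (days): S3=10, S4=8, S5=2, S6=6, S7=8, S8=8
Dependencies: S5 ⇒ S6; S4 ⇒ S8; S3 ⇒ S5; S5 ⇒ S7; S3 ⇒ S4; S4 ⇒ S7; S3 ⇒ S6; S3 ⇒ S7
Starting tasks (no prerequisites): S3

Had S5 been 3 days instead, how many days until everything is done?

26

Actual critical path: S3→S4→S7 = 10+8+8 = 26 ⇒ 26 days.
S5 is off the critical path — its longest chain is 20 days, giving 6 of slack.
The critical path is still S3→S4→S7; finish is now 26 days.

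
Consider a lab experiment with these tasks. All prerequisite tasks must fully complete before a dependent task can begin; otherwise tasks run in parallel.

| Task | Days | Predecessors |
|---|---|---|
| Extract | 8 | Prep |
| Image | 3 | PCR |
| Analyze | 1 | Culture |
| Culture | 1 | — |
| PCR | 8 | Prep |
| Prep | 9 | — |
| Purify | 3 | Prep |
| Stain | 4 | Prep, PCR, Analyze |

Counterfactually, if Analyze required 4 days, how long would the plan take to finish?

Baseline: Prep→PCR→Stain = 9+8+4 = 21 → 21 days.
Analyze is off the critical path — its longest chain is 6 days, giving 15 of slack.
No other chain overtakes it, so the finish is 21 days.

21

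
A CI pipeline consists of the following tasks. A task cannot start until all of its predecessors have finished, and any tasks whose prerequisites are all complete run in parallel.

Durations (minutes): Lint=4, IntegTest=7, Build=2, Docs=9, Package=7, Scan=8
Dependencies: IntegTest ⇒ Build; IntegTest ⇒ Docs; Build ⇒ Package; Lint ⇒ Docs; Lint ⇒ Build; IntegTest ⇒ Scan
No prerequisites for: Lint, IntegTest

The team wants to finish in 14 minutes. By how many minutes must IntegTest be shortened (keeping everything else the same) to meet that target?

2

Current finish: 16 minutes; target: 14.
IntegTest is on every critical path, so each minute cut from IntegTest cuts the finish by one (this holds down to a finish of 13).
Need 16 − 14 = 2 minutes off IntegTest → IntegTest becomes 5 minutes, finish becomes 14.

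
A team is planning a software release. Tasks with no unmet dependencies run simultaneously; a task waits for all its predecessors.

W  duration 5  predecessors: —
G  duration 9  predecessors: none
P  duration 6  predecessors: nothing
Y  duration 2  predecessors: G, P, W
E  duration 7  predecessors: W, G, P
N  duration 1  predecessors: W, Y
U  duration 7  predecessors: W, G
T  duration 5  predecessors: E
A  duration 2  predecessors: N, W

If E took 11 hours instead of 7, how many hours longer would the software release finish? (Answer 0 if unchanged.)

4

Actual critical path: G→E→T = 9+7+5 = 21 ⇒ 21 hours.
Since E is critical, the +4 change carries straight to that chain (now 25 hours).
The critical path is still G→E→T; finish is now 25 hours.
Change in finish: 25 − 21 = +4 hours.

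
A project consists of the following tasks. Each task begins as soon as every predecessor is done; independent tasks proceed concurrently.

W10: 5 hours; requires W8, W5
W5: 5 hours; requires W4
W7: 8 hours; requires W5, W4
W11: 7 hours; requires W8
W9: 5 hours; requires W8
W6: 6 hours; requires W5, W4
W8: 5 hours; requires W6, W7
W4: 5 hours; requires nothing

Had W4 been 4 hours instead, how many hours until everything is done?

Baseline: W4→W5→W7→W8→W11 = 5+5+8+5+7 = 30 → 30 hours.
W4 lies on that path, so at 4 hours the path becomes 29 hours.
That remains the longest chain; total 29 hours.

29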